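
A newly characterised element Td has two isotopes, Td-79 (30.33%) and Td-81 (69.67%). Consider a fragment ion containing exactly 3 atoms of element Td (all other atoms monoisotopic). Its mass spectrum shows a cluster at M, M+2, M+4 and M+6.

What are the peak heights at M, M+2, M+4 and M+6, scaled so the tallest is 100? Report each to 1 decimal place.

The 3 Td atoms are independent, so intensities follow the terms of (0.3033 + 0.6967)^3.
P(M) = 0.3033^3 = 0.027901
P(M+2) = 3 × 0.3033^2 × 0.6967^1 = 0.192270
P(M+4) = 3 × 0.3033^1 × 0.6967^2 = 0.441657
P(M+6) = 0.6967^3 = 0.338172
The M+4 peak is largest (0.441657); scaling to 100 gives 6.3 : 43.5 : 100.0 : 76.6.

6.3 : 43.5 : 100.0 : 76.6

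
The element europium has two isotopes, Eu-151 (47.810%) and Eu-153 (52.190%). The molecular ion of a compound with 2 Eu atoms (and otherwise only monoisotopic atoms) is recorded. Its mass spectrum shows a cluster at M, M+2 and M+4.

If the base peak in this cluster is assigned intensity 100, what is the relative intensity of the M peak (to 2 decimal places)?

45.80

Term probabilities: M 0.2286, M+2 0.4990, M+4 0.2724. Base peak = M+2.
P(M+2) = C(2,1) × 0.47810^1 × 0.52190^1 = 2 × 0.4781 × 0.5219 = 0.499041 (base)
P(M) = C(2,0) × 0.47810^2 × 0.52190^0 = 1 × 0.22857961 × 1.0000 = 0.228580
Relative intensity = 0.228580 / 0.499041 × 100 = 45.80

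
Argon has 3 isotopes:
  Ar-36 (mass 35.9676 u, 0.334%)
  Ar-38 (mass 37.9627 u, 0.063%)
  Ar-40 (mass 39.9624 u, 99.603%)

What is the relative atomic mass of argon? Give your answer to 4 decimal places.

Average mass = Σ (abundance × isotope mass) = 0.00334 × 35.9676 + 0.00063 × 37.9627 + 0.99603 × 39.9624
= 0.12013 + 0.02392 + 39.80375 = 39.94780 u

39.9478 u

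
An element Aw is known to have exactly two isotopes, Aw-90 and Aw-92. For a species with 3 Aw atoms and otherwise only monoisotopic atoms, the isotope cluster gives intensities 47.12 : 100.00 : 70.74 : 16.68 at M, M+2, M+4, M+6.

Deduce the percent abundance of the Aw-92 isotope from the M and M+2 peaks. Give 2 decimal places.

41.43%

Let p = fractional abundance of Aw-90. I(M+2)/I(M) = [C(3,1)·p^2·(1−p)] / p^3 = 3·(1−p)/p = 100.00/47.12 = 2.1222
(1−p)/p = 2.1222/3 = 0.7074  ⇒  p = 1/(1 + 0.7074) = 0.5857
Aw-90: 58.57%, Aw-92: 41.43%.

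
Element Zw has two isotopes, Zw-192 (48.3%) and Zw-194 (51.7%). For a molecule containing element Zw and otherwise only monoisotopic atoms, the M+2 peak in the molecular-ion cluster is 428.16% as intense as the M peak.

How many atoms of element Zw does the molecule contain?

For n independent Zw atoms, I(M+2)/I(M) = n · (abundance Zw-194) / (abundance Zw-192) = n · 0.517/0.483.
n = 4.2816 × 0.483/0.517 = 4.00 ≈ 4

4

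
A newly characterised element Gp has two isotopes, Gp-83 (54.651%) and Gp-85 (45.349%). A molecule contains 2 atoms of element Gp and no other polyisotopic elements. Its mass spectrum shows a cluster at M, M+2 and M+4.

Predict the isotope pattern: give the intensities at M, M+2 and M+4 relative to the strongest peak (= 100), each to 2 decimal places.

Expanding (0.54651 + 0.45349)^2:
P(M) = 0.54651^2 = 0.298673
P(M+2) = 2 × 0.54651^1 × 0.45349^1 = 0.495674
P(M+4) = 0.45349^2 = 0.205653
The M+2 peak is largest (0.495674); scaling to 100 gives 60.26 : 100.00 : 41.49.

60.26 : 100.00 : 41.49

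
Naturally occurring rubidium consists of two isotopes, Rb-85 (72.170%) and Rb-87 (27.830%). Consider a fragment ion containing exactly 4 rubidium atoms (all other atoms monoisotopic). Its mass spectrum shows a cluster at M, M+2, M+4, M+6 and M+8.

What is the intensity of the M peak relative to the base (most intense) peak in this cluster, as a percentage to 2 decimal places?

Binomial terms of (0.72170 + 0.27830)^4: M 0.2713, M+2 0.4184, M+4 0.2420, M+6 0.0622, M+8 0.0060 → M+2 is the base peak.
P(M+2) = C(4,1) × 0.72170^3 × 0.27830^1 = 4 × 0.37589809 × 0.2783 = 0.418450 (base)
P(M) = C(4,0) × 0.72170^4 × 0.27830^0 = 1 × 0.27128565 × 1.0000 = 0.271286
Relative intensity = 0.271286 / 0.418450 × 100 = 64.83

64.83%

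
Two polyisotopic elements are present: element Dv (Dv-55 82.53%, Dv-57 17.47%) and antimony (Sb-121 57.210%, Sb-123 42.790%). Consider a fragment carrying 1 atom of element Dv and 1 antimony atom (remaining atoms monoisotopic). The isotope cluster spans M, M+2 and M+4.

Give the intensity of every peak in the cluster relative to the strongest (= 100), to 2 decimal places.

Element Dv pattern (n=1): 0.8253 : 0.1747
Antimony pattern (n=1): 0.5721 : 0.4279
Convolve the two distributions (both contribute in 2-u steps):
  M: 0.8253×0.5721 = 0.472154
  M+2: 0.8253×0.4279 + 0.1747×0.5721 = 0.453092
  M+4: 0.1747×0.4279 = 0.074754
Scale to base peak (0.472154) = 100: 100.00 : 95.96 : 15.83

100.00 : 95.96 : 15.83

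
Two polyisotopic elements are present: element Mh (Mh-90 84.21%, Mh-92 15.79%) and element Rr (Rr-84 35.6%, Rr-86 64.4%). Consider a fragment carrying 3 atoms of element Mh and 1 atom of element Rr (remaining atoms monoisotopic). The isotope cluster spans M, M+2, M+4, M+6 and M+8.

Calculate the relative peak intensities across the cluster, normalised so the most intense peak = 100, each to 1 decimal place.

Element Mh pattern (n=3): 0.5971604 : 0.33591602 : 0.06298675 : 0.00393683
Element Rr pattern (n=1): 0.3560 : 0.6440
Convolve the two distributions (both contribute in 2-u steps):
  M: 0.5971604×0.3560 = 0.212589
  M+2: 0.5971604×0.6440 + 0.33591602×0.3560 = 0.504157
  M+4: 0.33591602×0.6440 + 0.06298675×0.3560 = 0.238753
  M+6: 0.06298675×0.6440 + 0.00393683×0.3560 = 0.041965
  M+8: 0.00393683×0.6440 = 0.002535
Scale to base peak (0.504157) = 100: 42.2 : 100.0 : 47.4 : 8.3 : 0.5

42.2 : 100.0 : 47.4 : 8.3 : 0.5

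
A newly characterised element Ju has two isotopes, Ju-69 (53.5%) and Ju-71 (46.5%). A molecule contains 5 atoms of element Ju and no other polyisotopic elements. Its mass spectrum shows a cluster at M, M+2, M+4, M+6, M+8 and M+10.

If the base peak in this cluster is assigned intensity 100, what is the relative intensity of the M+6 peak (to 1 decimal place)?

86.9

(0.535 + 0.465)^5 gives M 0.0438, M+2 0.1905, M+4 0.3311, M+6 0.2878, M+8 0.1251, M+10 0.0217; the largest is M+4.
P(M+4) = C(5,2) × 0.535^3 × 0.465^2 = 10 × 0.15313038 × 0.216225 = 0.331106 (base)
P(M+6) = C(5,3) × 0.535^2 × 0.465^3 = 10 × 0.286225 × 0.10054462 = 0.287784
Relative intensity = 0.287784 / 0.331106 × 100 = 86.9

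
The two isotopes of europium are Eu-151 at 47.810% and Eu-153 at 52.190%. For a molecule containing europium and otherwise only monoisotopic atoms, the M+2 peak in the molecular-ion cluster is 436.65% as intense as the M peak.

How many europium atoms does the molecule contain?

4

With n Eu atoms, P(M+2)/P(M) = C(n,1)·p^(n−1)q / p^n = n·q/p = n · 0.52190/0.47810.
n = 4.3665 × 0.47810/0.52190 = 4.00 ≈ 4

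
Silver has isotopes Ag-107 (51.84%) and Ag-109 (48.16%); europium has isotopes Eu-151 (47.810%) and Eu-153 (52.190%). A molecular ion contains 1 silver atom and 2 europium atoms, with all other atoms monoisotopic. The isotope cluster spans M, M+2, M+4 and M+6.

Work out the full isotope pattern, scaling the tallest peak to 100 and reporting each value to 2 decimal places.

31.06 : 96.66 : 100.00 : 34.38

Silver pattern (n=1): 0.5184 : 0.4816
Europium pattern (n=2): 0.22857961 : 0.49904078 : 0.27237961
Convolve the two distributions (both contribute in 2-u steps):
  M: 0.5184×0.22857961 = 0.118496
  M+2: 0.5184×0.49904078 + 0.4816×0.22857961 = 0.368787
  M+4: 0.5184×0.27237961 + 0.4816×0.49904078 = 0.381540
  M+6: 0.4816×0.27237961 = 0.131178
Scale to base peak (0.381540) = 100: 31.06 : 96.66 : 100.00 : 34.38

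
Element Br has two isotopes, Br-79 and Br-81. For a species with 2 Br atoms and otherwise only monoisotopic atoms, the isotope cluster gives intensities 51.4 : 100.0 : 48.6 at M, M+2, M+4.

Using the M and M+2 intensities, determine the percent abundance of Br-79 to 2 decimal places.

Write p for the Br-79 fraction. I(M+2)/I(M) = [C(2,1)·p^1·(1−p)] / p^2 = 2·(1−p)/p = 100.0/51.4 = 1.9455
(1−p)/p = 1.9455/2 = 0.9728  ⇒  p = 1/(1 + 0.9728) = 0.5069
Br-79: 50.69%, Br-81: 49.31%.

50.69%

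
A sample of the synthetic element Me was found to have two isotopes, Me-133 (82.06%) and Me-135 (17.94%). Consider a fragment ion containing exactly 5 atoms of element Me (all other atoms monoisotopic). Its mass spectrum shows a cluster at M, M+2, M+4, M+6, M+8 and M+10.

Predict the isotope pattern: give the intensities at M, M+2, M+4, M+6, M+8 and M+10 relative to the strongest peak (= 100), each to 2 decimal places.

Expanding (0.8206 + 0.1794)^5:
P(M) = 0.8206^5 = 0.372098
P(M+2) = 5 × 0.8206^4 × 0.1794^1 = 0.406742
P(M+4) = 10 × 0.8206^3 × 0.1794^2 = 0.177844
P(M+6) = 10 × 0.8206^2 × 0.1794^3 = 0.038880
P(M+8) = 5 × 0.8206^1 × 0.1794^4 = 0.004250
P(M+10) = 0.1794^5 = 0.000186
The M+2 peak is largest (0.406742); scaling to 100 gives 91.48 : 100.00 : 43.72 : 9.56 : 1.04 : 0.05.

91.48 : 100.00 : 43.72 : 9.56 : 1.04 : 0.05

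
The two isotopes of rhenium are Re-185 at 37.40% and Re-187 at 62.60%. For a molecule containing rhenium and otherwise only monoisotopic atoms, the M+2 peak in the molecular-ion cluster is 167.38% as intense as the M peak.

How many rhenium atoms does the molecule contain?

With n Re atoms, P(M+2)/P(M) = C(n,1)·p^(n−1)q / p^n = n·q/p = n · 0.6260/0.3740.
n = 1.6738 × 0.3740/0.6260 = 1.00 ≈ 1

1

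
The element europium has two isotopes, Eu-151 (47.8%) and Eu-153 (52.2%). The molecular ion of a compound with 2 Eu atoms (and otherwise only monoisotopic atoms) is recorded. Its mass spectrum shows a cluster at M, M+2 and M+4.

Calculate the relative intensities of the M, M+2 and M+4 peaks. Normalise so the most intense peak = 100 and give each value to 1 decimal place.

Expanding (0.478 + 0.522)^2:
P(M) = 0.478^2 = 0.228484
P(M+2) = 2 × 0.478^1 × 0.522^1 = 0.499032
P(M+4) = 0.522^2 = 0.272484
The M+2 peak is largest (0.499032); scaling to 100 gives 45.8 : 100.0 : 54.6.

45.8 : 100.0 : 54.6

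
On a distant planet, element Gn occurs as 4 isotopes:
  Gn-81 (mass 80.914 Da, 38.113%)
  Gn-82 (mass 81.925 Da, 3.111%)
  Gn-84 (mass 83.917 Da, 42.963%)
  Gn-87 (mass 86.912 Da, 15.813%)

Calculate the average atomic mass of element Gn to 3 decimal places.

The abundance-weighted mean is 0.38113 × 80.914 + 0.03111 × 81.925 + 0.42963 × 83.917 + 0.15813 × 86.912
= 30.8388 + 2.5487 + 36.0533 + 13.7434 = 83.1842 Da

83.184 Da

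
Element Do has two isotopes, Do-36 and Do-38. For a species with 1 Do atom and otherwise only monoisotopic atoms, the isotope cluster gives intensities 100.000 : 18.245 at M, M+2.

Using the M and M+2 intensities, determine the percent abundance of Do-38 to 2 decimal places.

Let p = fractional abundance of Do-36. I(M+2)/I(M) = [C(1,1)·p^0·(1−p)] / p^1 = 1·(1−p)/p = 18.245/100.000 = 0.1825
(1−p)/p = 0.1825/1 = 0.1825  ⇒  p = 1/(1 + 0.1825) = 0.8457
Do-36: 84.57%, Do-38: 15.43%.

15.43%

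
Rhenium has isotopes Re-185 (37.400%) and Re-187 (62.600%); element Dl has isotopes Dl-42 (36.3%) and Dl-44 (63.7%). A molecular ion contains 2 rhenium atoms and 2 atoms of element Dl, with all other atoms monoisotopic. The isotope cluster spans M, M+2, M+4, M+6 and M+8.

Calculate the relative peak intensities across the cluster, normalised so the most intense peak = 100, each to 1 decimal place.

5.0 : 34.0 : 87.5 : 100.0 : 42.8

Rhenium pattern (n=2): 0.139876 : 0.468248 : 0.391876
Element Dl pattern (n=2): 0.131769 : 0.462462 : 0.405769
Convolve the two distributions (both contribute in 2-u steps):
  M: 0.139876×0.131769 = 0.018431
  M+2: 0.139876×0.462462 + 0.468248×0.131769 = 0.126388
  M+4: 0.139876×0.405769 + 0.468248×0.462462 + 0.391876×0.131769 = 0.324941
  M+6: 0.468248×0.405769 + 0.391876×0.462462 = 0.371228
  M+8: 0.391876×0.405769 = 0.159011
Scale to base peak (0.371228) = 100: 5.0 : 34.0 : 87.5 : 100.0 : 42.8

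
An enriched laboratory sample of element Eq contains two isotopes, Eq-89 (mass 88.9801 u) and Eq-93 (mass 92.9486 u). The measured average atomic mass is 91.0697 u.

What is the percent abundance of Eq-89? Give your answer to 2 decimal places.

47.35%

Writing the weighted mean with unknown fraction x of Eq-89:
88.9801·x + 92.9486·(1 − x) = 91.0697
(88.9801 − 92.9486)·x = 91.0697 − 92.9486
x = -1.8789 / -3.9685 = 0.47345 → 47.35% Eq-89, 52.65% Eq-93.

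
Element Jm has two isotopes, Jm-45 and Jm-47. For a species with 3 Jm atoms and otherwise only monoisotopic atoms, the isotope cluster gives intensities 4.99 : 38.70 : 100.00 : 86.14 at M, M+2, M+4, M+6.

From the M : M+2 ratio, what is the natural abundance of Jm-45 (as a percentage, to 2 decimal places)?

27.89%

Write p for the Jm-45 fraction. I(M+2)/I(M) = [C(3,1)·p^2·(1−p)] / p^3 = 3·(1−p)/p = 38.70/4.99 = 7.7555
(1−p)/p = 7.7555/3 = 2.5852  ⇒  p = 1/(1 + 2.5852) = 0.2789
Jm-45: 27.89%, Jm-47: 72.11%.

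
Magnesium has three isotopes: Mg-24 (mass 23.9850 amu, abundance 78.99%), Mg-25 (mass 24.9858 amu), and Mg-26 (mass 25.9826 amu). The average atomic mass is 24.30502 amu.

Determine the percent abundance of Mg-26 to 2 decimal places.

Let x and y be the fractions of Mg-25 and Mg-26. Then x + y = 1 − 0.7899 = 0.2101 and 24.9858x + 25.9826y = 24.30502 − 0.7899×23.9850 = 5.3592685.
Substituting: 24.9858x + 25.9826(0.2101 − x) = 5.3592685
(24.9858 − 25.9826)x = -0.09967576  ⇒  x = 0.10000, y = 0.11010
Mg-25: 10.00%, Mg-26: 11.01%.

11.01%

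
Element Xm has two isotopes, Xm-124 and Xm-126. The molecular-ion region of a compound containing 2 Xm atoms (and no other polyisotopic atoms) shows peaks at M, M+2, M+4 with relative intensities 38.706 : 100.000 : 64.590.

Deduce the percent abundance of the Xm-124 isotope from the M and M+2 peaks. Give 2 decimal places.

43.63%

Let p = fractional abundance of Xm-124. I(M+2)/I(M) = [C(2,1)·p^1·(1−p)] / p^2 = 2·(1−p)/p = 100.000/38.706 = 2.5836
(1−p)/p = 2.5836/2 = 1.2918  ⇒  p = 1/(1 + 1.2918) = 0.4363
Xm-124: 43.63%, Xm-126: 56.37%.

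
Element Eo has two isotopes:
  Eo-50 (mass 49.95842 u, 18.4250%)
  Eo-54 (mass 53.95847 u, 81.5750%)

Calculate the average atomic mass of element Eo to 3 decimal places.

Average mass = Σ (abundance × isotope mass) = 0.184250 × 49.95842 + 0.815750 × 53.95847
= 9.204839 + 44.016622 = 53.221461 u

53.221 u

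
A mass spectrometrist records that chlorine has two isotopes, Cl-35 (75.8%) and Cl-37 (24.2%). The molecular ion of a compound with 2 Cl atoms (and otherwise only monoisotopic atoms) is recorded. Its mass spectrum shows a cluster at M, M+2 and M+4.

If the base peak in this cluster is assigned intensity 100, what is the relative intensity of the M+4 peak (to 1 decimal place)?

10.2

(0.758 + 0.242)^2 gives M 0.5746, M+2 0.3669, M+4 0.0586; the largest is M.
P(M) = C(2,0) × 0.758^2 × 0.242^0 = 1 × 0.574564 × 1.0000 = 0.574564 (base)
P(M+4) = C(2,2) × 0.758^0 × 0.242^2 = 1 × 1.0000 × 0.058564 = 0.058564
Relative intensity = 0.058564 / 0.574564 × 100 = 10.2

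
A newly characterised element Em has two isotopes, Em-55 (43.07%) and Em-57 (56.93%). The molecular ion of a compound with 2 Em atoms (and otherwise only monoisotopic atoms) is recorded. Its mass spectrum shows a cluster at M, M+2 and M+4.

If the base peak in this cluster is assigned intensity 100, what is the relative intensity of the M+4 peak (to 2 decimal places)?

66.09

(0.4307 + 0.5693)^2 gives M 0.1855, M+2 0.4904, M+4 0.3241; the largest is M+2.
P(M+2) = C(2,1) × 0.4307^1 × 0.5693^1 = 2 × 0.4307 × 0.5693 = 0.490395 (base)
P(M+4) = C(2,2) × 0.4307^0 × 0.5693^2 = 1 × 1.0000 × 0.32410249 = 0.324102
Relative intensity = 0.324102 / 0.490395 × 100 = 66.09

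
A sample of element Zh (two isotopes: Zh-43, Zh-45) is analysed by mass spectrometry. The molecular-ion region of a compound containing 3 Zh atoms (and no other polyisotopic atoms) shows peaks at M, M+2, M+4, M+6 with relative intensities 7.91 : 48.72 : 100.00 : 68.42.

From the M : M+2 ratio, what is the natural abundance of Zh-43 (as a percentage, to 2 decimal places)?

32.75%

If p is the fraction of Zh that is Zh-43, then I(M+2)/I(M) = [C(3,1)·p^2·(1−p)] / p^3 = 3·(1−p)/p = 48.72/7.91 = 6.1593
(1−p)/p = 6.1593/3 = 2.0531  ⇒  p = 1/(1 + 2.0531) = 0.3275
Zh-43: 32.75%, Zh-45: 67.25%.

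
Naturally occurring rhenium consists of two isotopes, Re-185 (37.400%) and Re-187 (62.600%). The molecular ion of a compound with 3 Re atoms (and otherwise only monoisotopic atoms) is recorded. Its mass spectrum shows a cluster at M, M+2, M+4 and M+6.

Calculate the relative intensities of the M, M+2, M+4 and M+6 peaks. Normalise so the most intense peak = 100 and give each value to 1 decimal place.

11.9 : 59.7 : 100.0 : 55.8

The 3 Re atoms are independent, so intensities follow the terms of (0.37400 + 0.62600)^3.
P(M) = 0.37400^3 = 0.052314
P(M+2) = 3 × 0.37400^2 × 0.62600^1 = 0.262687
P(M+4) = 3 × 0.37400^1 × 0.62600^2 = 0.439685
P(M+6) = 0.62600^3 = 0.245314
The M+4 peak is largest (0.439685); scaling to 100 gives 11.9 : 59.7 : 100.0 : 55.8.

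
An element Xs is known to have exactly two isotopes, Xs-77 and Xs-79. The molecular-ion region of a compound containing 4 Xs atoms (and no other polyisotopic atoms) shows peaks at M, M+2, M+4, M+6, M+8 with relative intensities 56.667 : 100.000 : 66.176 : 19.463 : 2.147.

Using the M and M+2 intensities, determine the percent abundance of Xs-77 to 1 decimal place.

69.4%

Write p for the Xs-77 fraction. I(M+2)/I(M) = [C(4,1)·p^3·(1−p)] / p^4 = 4·(1−p)/p = 100.000/56.667 = 1.7647
(1−p)/p = 1.7647/4 = 0.4412  ⇒  p = 1/(1 + 0.4412) = 0.6939
Xs-77: 69.4%, Xs-79: 30.6%.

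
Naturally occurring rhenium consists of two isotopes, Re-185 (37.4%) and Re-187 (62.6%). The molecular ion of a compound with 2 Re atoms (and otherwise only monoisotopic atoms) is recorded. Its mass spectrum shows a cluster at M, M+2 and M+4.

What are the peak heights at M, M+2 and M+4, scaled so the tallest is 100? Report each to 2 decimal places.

29.87 : 100.00 : 83.69

The 2 Re atoms are independent, so intensities follow the terms of (0.374 + 0.626)^2.
P(M) = 0.374^2 = 0.139876
P(M+2) = 2 × 0.374^1 × 0.626^1 = 0.468248
P(M+4) = 0.626^2 = 0.391876
The M+2 peak is largest (0.468248); scaling to 100 gives 29.87 : 100.00 : 83.69.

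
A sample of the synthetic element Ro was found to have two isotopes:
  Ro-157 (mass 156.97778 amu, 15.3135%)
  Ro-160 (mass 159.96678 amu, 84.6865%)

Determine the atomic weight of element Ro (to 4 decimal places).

159.5091 amu

Ar = Σ fᵢ·mᵢ = 0.153135 × 156.97778 + 0.846865 × 159.96678
= 24.038792 + 135.470267 = 159.509059 amu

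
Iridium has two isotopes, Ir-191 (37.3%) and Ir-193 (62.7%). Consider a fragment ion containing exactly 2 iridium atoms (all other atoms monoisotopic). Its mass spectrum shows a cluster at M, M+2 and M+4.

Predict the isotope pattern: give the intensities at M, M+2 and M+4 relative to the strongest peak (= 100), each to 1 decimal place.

Expanding (0.373 + 0.627)^2:
P(M) = 0.373^2 = 0.139129
P(M+2) = 2 × 0.373^1 × 0.627^1 = 0.467742
P(M+4) = 0.627^2 = 0.393129
The M+2 peak is largest (0.467742); scaling to 100 gives 29.7 : 100.0 : 84.0.

29.7 : 100.0 : 84.0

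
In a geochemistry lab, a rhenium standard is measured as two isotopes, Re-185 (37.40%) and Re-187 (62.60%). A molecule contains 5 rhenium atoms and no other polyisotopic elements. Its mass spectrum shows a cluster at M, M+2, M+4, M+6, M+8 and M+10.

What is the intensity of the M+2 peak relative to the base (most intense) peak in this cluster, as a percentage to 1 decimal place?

Term probabilities: M 0.0073, M+2 0.0612, M+4 0.2050, M+6 0.3431, M+8 0.2872, M+10 0.0961. Base peak = M+6.
P(M+6) = C(5,3) × 0.3740^2 × 0.6260^3 = 10 × 0.139876 × 0.24531438 = 0.343136 (base)
P(M+2) = C(5,1) × 0.3740^4 × 0.6260^1 = 5 × 0.0195653 × 0.6260 = 0.061239
Relative intensity = 0.061239 / 0.343136 × 100 = 17.8

17.8%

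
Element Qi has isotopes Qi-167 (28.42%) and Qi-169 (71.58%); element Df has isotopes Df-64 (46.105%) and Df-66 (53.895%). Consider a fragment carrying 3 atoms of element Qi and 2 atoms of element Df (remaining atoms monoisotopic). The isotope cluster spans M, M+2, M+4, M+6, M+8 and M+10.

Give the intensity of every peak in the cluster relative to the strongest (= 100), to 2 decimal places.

1.41 : 13.98 : 53.76 : 100.00 : 89.50 : 30.84

Element Qi pattern (n=3): 0.02295473 : 0.17344472 : 0.43684636 : 0.36675419
Element Df pattern (n=2): 0.2125671 : 0.49696579 : 0.2904671
Convolve the two distributions (both contribute in 2-u steps):
  M: 0.02295473×0.2125671 = 0.004879
  M+2: 0.02295473×0.49696579 + 0.17344472×0.2125671 = 0.048276
  M+4: 0.02295473×0.2904671 + 0.17344472×0.49696579 + 0.43684636×0.2125671 = 0.185723
  M+6: 0.17344472×0.2904671 + 0.43684636×0.49696579 + 0.36675419×0.2125671 = 0.345438
  M+8: 0.43684636×0.2904671 + 0.36675419×0.49696579 = 0.309154
  M+10: 0.36675419×0.2904671 = 0.106530
Scale to base peak (0.345438) = 100: 1.41 : 13.98 : 53.76 : 100.00 : 89.50 : 30.84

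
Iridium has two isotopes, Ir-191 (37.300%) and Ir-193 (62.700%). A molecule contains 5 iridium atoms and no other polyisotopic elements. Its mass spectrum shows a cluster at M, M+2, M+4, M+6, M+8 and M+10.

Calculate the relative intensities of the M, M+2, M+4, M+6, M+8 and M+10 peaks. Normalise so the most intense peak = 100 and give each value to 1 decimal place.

The 5 Ir atoms are independent, so intensities follow the terms of (0.37300 + 0.62700)^5.
P(M) = 0.37300^5 = 0.007220
P(M+2) = 5 × 0.37300^4 × 0.62700^1 = 0.060684
P(M+4) = 10 × 0.37300^3 × 0.62700^2 = 0.204015
P(M+6) = 10 × 0.37300^2 × 0.62700^3 = 0.342942
P(M+8) = 5 × 0.37300^1 × 0.62700^4 = 0.288237
P(M+10) = 0.62700^5 = 0.096903
The M+6 peak is largest (0.342942); scaling to 100 gives 2.1 : 17.7 : 59.5 : 100.0 : 84.0 : 28.3.

2.1 : 17.7 : 59.5 : 100.0 : 84.0 : 28.3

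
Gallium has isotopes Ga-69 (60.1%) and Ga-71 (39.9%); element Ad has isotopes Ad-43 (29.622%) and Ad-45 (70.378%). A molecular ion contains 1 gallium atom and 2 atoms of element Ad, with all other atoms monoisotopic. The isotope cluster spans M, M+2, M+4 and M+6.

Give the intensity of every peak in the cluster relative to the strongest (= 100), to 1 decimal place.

11.4 : 61.5 : 100.0 : 42.6

Gallium pattern (n=1): 0.6010 : 0.3990
Element Ad pattern (n=2): 0.08774629 : 0.41694742 : 0.49530629
Convolve the two distributions (both contribute in 2-u steps):
  M: 0.6010×0.08774629 = 0.052736
  M+2: 0.6010×0.41694742 + 0.3990×0.08774629 = 0.285596
  M+4: 0.6010×0.49530629 + 0.3990×0.41694742 = 0.464041
  M+6: 0.3990×0.49530629 = 0.197627
Scale to base peak (0.464041) = 100: 11.4 : 61.5 : 100.0 : 42.6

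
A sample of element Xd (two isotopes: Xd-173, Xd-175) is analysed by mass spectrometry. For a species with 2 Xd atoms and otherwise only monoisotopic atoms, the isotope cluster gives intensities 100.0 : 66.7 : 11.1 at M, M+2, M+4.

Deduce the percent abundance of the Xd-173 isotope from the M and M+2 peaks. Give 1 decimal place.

Let p = fractional abundance of Xd-173. I(M+2)/I(M) = [C(2,1)·p^1·(1−p)] / p^2 = 2·(1−p)/p = 66.7/100.0 = 0.6670
(1−p)/p = 0.6670/2 = 0.3335  ⇒  p = 1/(1 + 0.3335) = 0.7499
Xd-173: 75.0%, Xd-175: 25.0%.

75.0%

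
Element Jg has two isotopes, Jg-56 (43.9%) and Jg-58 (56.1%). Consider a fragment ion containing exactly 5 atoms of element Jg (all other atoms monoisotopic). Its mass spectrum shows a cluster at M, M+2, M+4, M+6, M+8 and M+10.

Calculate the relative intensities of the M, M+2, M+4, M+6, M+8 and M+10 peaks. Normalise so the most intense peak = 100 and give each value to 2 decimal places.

Expanding (0.439 + 0.561)^5:
P(M) = 0.439^5 = 0.016305
P(M+2) = 5 × 0.439^4 × 0.561^1 = 0.104182
P(M+4) = 10 × 0.439^3 × 0.561^2 = 0.266268
P(M+6) = 10 × 0.439^2 × 0.561^3 = 0.340265
P(M+8) = 5 × 0.439^1 × 0.561^4 = 0.217413
P(M+10) = 0.561^5 = 0.055567
The M+6 peak is largest (0.340265); scaling to 100 gives 4.79 : 30.62 : 78.25 : 100.00 : 63.90 : 16.33.

4.79 : 30.62 : 78.25 : 100.00 : 63.90 : 16.33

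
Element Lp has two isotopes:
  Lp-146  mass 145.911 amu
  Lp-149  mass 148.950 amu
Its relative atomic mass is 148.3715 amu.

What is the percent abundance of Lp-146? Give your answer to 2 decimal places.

Let x be the fractional abundance of Lp-146; then Lp-149 has abundance 1 − x.
145.911·x + 148.950·(1 − x) = 148.3715
(145.911 − 148.950)·x = 148.3715 − 148.950
x = -0.5785 / -3.039 = 0.19036 → 19.04% Lp-146, 80.96% Lp-149.

19.04%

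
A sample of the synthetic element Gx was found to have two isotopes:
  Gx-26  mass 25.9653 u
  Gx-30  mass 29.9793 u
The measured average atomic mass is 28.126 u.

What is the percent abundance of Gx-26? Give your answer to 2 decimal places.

46.17%

Writing the weighted mean with unknown fraction x of Gx-26:
25.9653·x + 29.9793·(1 − x) = 28.126
(25.9653 − 29.9793)·x = 28.126 − 29.9793
x = -1.8533 / -4.0140 = 0.46171 → 46.17% Gx-26, 53.83% Gx-30.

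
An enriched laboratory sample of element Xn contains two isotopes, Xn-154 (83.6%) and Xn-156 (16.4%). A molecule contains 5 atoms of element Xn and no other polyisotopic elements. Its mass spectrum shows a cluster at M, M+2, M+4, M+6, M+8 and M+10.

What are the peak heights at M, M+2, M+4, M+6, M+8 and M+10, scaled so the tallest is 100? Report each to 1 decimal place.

100.0 : 98.1 : 38.5 : 7.5 : 0.7 : 0.0

Each Xn atom is independently Xn-154 (p = 0.836) or Xn-156 (q = 0.164); the cluster is the binomial expansion (p + q)^5.
P(M) = 0.836^5 = 0.408349
P(M+2) = 5 × 0.836^4 × 0.164^1 = 0.400534
P(M+4) = 10 × 0.836^3 × 0.164^2 = 0.157147
P(M+6) = 10 × 0.836^2 × 0.164^3 = 0.030828
P(M+8) = 5 × 0.836^1 × 0.164^4 = 0.003024
P(M+10) = 0.164^5 = 0.000119
The M peak is largest (0.408349); scaling to 100 gives 100.0 : 98.1 : 38.5 : 7.5 : 0.7 : 0.0.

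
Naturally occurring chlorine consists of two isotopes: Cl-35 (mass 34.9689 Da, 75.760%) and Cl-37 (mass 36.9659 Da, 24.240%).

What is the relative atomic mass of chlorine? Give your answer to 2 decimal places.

35.45 Da

Weight each isotope mass by its fractional abundance: 0.75760 × 34.9689 + 0.24240 × 36.9659
= 26.49244 + 8.96053 = 35.45297 Da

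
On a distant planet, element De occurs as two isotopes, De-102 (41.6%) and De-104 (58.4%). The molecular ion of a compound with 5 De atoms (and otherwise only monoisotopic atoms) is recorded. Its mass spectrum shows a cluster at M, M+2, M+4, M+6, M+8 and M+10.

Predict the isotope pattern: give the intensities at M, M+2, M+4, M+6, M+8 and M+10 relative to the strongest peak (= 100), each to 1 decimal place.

3.6 : 25.4 : 71.2 : 100.0 : 70.2 : 19.7

Expanding (0.416 + 0.584)^5:
P(M) = 0.416^5 = 0.012459
P(M+2) = 5 × 0.416^4 × 0.584^1 = 0.087449
P(M+4) = 10 × 0.416^3 × 0.584^2 = 0.245531
P(M+6) = 10 × 0.416^2 × 0.584^3 = 0.344687
P(M+8) = 5 × 0.416^1 × 0.584^4 = 0.241944
P(M+10) = 0.584^5 = 0.067930
The M+6 peak is largest (0.344687); scaling to 100 gives 3.6 : 25.4 : 71.2 : 100.0 : 70.2 : 19.7.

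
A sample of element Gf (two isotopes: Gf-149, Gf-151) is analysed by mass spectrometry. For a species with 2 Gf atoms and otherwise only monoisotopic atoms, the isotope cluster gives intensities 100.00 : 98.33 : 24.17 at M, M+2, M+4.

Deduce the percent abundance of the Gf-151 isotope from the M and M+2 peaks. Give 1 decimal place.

33.0%

Write p for the Gf-149 fraction. I(M+2)/I(M) = [C(2,1)·p^1·(1−p)] / p^2 = 2·(1−p)/p = 98.33/100.00 = 0.9833
(1−p)/p = 0.9833/2 = 0.4916  ⇒  p = 1/(1 + 0.4916) = 0.6704
Gf-149: 67.0%, Gf-151: 33.0%.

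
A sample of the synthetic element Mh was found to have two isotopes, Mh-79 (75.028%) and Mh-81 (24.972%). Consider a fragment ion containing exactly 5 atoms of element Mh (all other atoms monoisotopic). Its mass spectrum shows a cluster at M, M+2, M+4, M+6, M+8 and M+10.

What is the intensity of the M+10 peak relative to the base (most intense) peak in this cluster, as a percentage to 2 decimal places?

0.25%

Binomial terms of (0.75028 + 0.24972)^5: M 0.2377, M+2 0.3957, M+4 0.2634, M+6 0.0877, M+8 0.0146, M+10 0.0010 → M+2 is the base peak.
P(M+2) = C(5,1) × 0.75028^4 × 0.24972^1 = 5 × 0.31687901 × 0.24972 = 0.395655 (base)
P(M+10) = C(5,5) × 0.75028^0 × 0.24972^5 = 1 × 1.0000 × 0.00097111 = 0.000971
Relative intensity = 0.000971 / 0.395655 × 100 = 0.25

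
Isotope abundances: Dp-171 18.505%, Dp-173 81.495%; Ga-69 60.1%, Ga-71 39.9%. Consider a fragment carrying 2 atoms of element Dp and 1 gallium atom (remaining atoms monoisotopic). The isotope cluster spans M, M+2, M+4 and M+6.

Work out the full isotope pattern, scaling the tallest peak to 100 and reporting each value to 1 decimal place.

Element Dp pattern (n=2): 0.0342435 : 0.30161299 : 0.6641435
Gallium pattern (n=1): 0.6010 : 0.3990
Convolve the two distributions (both contribute in 2-u steps):
  M: 0.0342435×0.6010 = 0.020580
  M+2: 0.0342435×0.3990 + 0.30161299×0.6010 = 0.194933
  M+4: 0.30161299×0.3990 + 0.6641435×0.6010 = 0.519494
  M+6: 0.6641435×0.3990 = 0.264993
Scale to base peak (0.519494) = 100: 4.0 : 37.5 : 100.0 : 51.0

4.0 : 37.5 : 100.0 : 51.0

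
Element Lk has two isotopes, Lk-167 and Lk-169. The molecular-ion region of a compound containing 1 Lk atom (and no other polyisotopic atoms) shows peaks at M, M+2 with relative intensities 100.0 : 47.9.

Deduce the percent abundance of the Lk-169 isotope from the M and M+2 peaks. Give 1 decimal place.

32.4%

Let p = fractional abundance of Lk-167. I(M+2)/I(M) = [C(1,1)·p^0·(1−p)] / p^1 = 1·(1−p)/p = 47.9/100.0 = 0.4790
(1−p)/p = 0.4790/1 = 0.4790  ⇒  p = 1/(1 + 0.4790) = 0.6761
Lk-167: 67.6%, Lk-169: 32.4%.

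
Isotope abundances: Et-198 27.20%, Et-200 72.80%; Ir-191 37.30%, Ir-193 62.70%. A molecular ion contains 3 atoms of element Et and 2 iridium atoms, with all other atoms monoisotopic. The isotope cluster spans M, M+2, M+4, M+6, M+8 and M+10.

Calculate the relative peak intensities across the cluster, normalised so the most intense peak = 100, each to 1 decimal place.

Element Et pattern (n=3): 0.02012365 : 0.16158106 : 0.43246694 : 0.38582835
Iridium pattern (n=2): 0.139129 : 0.467742 : 0.393129
Convolve the two distributions (both contribute in 2-u steps):
  M: 0.02012365×0.139129 = 0.002800
  M+2: 0.02012365×0.467742 + 0.16158106×0.139129 = 0.031893
  M+4: 0.02012365×0.393129 + 0.16158106×0.467742 + 0.43246694×0.139129 = 0.143658
  M+6: 0.16158106×0.393129 + 0.43246694×0.467742 + 0.38582835×0.139129 = 0.319485
  M+8: 0.43246694×0.393129 + 0.38582835×0.467742 = 0.350483
  M+10: 0.38582835×0.393129 = 0.151680
Scale to base peak (0.350483) = 100: 0.8 : 9.1 : 41.0 : 91.2 : 100.0 : 43.3

0.8 : 9.1 : 41.0 : 91.2 : 100.0 : 43.3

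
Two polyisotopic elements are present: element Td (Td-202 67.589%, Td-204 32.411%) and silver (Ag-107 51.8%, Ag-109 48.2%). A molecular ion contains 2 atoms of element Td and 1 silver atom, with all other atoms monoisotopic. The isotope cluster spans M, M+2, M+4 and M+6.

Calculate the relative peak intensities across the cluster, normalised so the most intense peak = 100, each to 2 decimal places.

52.92 : 100.00 : 59.40 : 11.32

Element Td pattern (n=2): 0.45682729 : 0.43812542 : 0.10504729
Silver pattern (n=1): 0.5180 : 0.4820
Convolve the two distributions (both contribute in 2-u steps):
  M: 0.45682729×0.5180 = 0.236637
  M+2: 0.45682729×0.4820 + 0.43812542×0.5180 = 0.447140
  M+4: 0.43812542×0.4820 + 0.10504729×0.5180 = 0.265591
  M+6: 0.10504729×0.4820 = 0.050633
Scale to base peak (0.447140) = 100: 52.92 : 100.00 : 59.40 : 11.32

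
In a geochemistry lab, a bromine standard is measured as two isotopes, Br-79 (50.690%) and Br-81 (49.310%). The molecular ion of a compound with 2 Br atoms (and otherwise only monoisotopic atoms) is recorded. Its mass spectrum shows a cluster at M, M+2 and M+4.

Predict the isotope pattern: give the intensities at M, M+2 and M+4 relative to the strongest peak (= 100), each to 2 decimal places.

The 2 Br atoms are independent, so intensities follow the terms of (0.50690 + 0.49310)^2.
P(M) = 0.50690^2 = 0.256948
P(M+2) = 2 × 0.50690^1 × 0.49310^1 = 0.499905
P(M+4) = 0.49310^2 = 0.243148
The M+2 peak is largest (0.499905); scaling to 100 gives 51.40 : 100.00 : 48.64.

51.40 : 100.00 : 48.64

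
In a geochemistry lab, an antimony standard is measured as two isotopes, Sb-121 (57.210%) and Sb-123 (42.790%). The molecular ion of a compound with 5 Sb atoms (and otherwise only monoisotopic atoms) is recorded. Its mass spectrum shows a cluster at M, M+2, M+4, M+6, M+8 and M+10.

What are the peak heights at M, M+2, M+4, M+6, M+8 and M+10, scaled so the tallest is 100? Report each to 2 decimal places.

17.88 : 66.85 : 100.00 : 74.79 : 27.97 : 4.18

Each Sb atom is independently Sb-121 (p = 0.57210) or Sb-123 (q = 0.42790); the cluster is the binomial expansion (p + q)^5.
P(M) = 0.57210^5 = 0.061286
P(M+2) = 5 × 0.57210^4 × 0.42790^1 = 0.229192
P(M+4) = 10 × 0.57210^3 × 0.42790^2 = 0.342847
P(M+6) = 10 × 0.57210^2 × 0.42790^3 = 0.256431
P(M+8) = 5 × 0.57210^1 × 0.42790^4 = 0.095898
P(M+10) = 0.42790^5 = 0.014345
The M+4 peak is largest (0.342847); scaling to 100 gives 17.88 : 66.85 : 100.00 : 74.79 : 27.97 : 4.18.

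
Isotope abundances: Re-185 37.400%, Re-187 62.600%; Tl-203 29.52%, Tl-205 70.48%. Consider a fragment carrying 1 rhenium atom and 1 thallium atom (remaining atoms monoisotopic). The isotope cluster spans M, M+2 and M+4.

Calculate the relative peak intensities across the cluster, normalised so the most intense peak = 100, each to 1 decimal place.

Rhenium pattern (n=1): 0.3740 : 0.6260
Thallium pattern (n=1): 0.2952 : 0.7048
Convolve the two distributions (both contribute in 2-u steps):
  M: 0.3740×0.2952 = 0.110405
  M+2: 0.3740×0.7048 + 0.6260×0.2952 = 0.448390
  M+4: 0.6260×0.7048 = 0.441205
Scale to base peak (0.448390) = 100: 24.6 : 100.0 : 98.4

24.6 : 100.0 : 98.4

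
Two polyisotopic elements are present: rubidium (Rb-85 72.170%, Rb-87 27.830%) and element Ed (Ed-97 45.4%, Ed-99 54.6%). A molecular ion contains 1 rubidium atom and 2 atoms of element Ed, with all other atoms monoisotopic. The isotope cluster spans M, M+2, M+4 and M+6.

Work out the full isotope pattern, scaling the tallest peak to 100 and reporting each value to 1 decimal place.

35.8 : 100.0 : 85.1 : 20.0

Rubidium pattern (n=1): 0.7217 : 0.2783
Element Ed pattern (n=2): 0.206116 : 0.495768 : 0.298116
Convolve the two distributions (both contribute in 2-u steps):
  M: 0.7217×0.206116 = 0.148754
  M+2: 0.7217×0.495768 + 0.2783×0.206116 = 0.415158
  M+4: 0.7217×0.298116 + 0.2783×0.495768 = 0.353123
  M+6: 0.2783×0.298116 = 0.082966
Scale to base peak (0.415158) = 100: 35.8 : 100.0 : 85.1 : 20.0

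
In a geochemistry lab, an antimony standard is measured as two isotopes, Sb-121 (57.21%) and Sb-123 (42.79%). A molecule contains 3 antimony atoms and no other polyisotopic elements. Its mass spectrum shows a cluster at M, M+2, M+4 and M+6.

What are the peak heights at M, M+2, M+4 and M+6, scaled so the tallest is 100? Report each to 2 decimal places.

Each Sb atom is independently Sb-121 (p = 0.5721) or Sb-123 (q = 0.4279); the cluster is the binomial expansion (p + q)^3.
P(M) = 0.5721^3 = 0.187247
P(M+2) = 3 × 0.5721^2 × 0.4279^1 = 0.420153
P(M+4) = 3 × 0.5721^1 × 0.4279^2 = 0.314252
P(M+6) = 0.4279^3 = 0.078348
The M+2 peak is largest (0.420153); scaling to 100 gives 44.57 : 100.00 : 74.79 : 18.65.

44.57 : 100.00 : 74.79 : 18.65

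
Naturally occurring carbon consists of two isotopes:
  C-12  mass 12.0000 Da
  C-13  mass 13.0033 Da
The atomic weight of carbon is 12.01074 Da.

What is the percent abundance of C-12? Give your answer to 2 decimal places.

With x = fraction of C-12 (so C-13 is 1 − x):
12.0000·x + 13.0033·(1 − x) = 12.01074
(12.0000 − 13.0033)·x = 12.01074 − 13.0033
x = -0.99256 / -1.0033 = 0.98930 → 98.93% C-12, 1.07% C-13.

98.93%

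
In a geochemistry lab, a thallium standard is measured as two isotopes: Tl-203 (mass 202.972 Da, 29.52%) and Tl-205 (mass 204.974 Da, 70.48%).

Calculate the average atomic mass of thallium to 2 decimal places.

The abundance-weighted mean is 0.2952 × 202.972 + 0.7048 × 204.974
= 59.9173 + 144.4657 = 204.3830 Da

204.38 Da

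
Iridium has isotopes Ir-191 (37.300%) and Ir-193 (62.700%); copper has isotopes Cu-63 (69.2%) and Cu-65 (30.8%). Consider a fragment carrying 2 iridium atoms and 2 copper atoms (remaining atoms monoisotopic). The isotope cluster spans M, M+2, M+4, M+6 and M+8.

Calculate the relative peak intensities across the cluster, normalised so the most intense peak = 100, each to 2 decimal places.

Iridium pattern (n=2): 0.139129 : 0.467742 : 0.393129
Copper pattern (n=2): 0.478864 : 0.426272 : 0.094864
Convolve the two distributions (both contribute in 2-u steps):
  M: 0.139129×0.478864 = 0.066624
  M+2: 0.139129×0.426272 + 0.467742×0.478864 = 0.283292
  M+4: 0.139129×0.094864 + 0.467742×0.426272 + 0.393129×0.478864 = 0.400839
  M+6: 0.467742×0.094864 + 0.393129×0.426272 = 0.211952
  M+8: 0.393129×0.094864 = 0.037294
Scale to base peak (0.400839) = 100: 16.62 : 70.67 : 100.00 : 52.88 : 9.30

16.62 : 70.67 : 100.00 : 52.88 : 9.30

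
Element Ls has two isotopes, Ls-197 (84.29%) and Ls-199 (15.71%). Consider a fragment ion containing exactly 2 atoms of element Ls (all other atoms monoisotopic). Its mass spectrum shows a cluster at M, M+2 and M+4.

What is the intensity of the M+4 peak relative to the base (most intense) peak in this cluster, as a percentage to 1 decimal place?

3.5%

Term probabilities: M 0.7105, M+2 0.2648, M+4 0.0247. Base peak = M.
P(M) = C(2,0) × 0.8429^2 × 0.1571^0 = 1 × 0.71048041 × 1.0000 = 0.710480 (base)
P(M+4) = C(2,2) × 0.8429^0 × 0.1571^2 = 1 × 1.0000 × 0.02468041 = 0.024680
Relative intensity = 0.024680 / 0.710480 × 100 = 3.5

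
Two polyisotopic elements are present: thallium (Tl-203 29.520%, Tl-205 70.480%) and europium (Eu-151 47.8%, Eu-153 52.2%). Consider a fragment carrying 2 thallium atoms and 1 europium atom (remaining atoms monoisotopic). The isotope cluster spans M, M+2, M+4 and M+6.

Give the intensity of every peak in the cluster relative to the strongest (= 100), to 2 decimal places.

9.16 : 53.75 : 100.00 : 57.03

Thallium pattern (n=2): 0.08714304 : 0.41611392 : 0.49674304
Europium pattern (n=1): 0.4780 : 0.5220
Convolve the two distributions (both contribute in 2-u steps):
  M: 0.08714304×0.4780 = 0.041654
  M+2: 0.08714304×0.5220 + 0.41611392×0.4780 = 0.244391
  M+4: 0.41611392×0.5220 + 0.49674304×0.4780 = 0.454655
  M+6: 0.49674304×0.5220 = 0.259300
Scale to base peak (0.454655) = 100: 9.16 : 53.75 : 100.00 : 57.03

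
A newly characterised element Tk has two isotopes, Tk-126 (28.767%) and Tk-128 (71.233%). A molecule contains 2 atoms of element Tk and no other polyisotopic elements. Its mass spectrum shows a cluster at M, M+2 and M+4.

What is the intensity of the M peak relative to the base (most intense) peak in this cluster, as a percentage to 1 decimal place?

(0.28767 + 0.71233)^2 gives M 0.0828, M+2 0.4098, M+4 0.5074; the largest is M+4.
P(M+4) = C(2,2) × 0.28767^0 × 0.71233^2 = 1 × 1.0000 × 0.50741403 = 0.507414 (base)
P(M) = C(2,0) × 0.28767^2 × 0.71233^0 = 1 × 0.08275403 × 1.0000 = 0.082754
Relative intensity = 0.082754 / 0.507414 × 100 = 16.3

16.3%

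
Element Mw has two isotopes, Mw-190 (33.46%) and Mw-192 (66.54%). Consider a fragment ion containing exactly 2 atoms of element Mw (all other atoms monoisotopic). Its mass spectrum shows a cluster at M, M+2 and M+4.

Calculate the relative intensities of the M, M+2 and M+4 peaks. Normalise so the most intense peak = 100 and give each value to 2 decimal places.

Each Mw atom is independently Mw-190 (p = 0.3346) or Mw-192 (q = 0.6654); the cluster is the binomial expansion (p + q)^2.
P(M) = 0.3346^2 = 0.111957
P(M+2) = 2 × 0.3346^1 × 0.6654^1 = 0.445286
P(M+4) = 0.6654^2 = 0.442757
The M+2 peak is largest (0.445286); scaling to 100 gives 25.14 : 100.00 : 99.43.

25.14 : 100.00 : 99.43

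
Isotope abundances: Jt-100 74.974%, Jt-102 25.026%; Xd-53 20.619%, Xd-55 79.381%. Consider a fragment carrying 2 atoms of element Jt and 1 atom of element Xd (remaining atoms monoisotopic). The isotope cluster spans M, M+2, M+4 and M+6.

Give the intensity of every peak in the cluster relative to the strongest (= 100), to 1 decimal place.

22.1 : 100.0 : 59.4 : 9.5

Element Jt pattern (n=2): 0.56211007 : 0.37525986 : 0.06263007
Element Xd pattern (n=1): 0.20619 : 0.79381
Convolve the two distributions (both contribute in 2-u steps):
  M: 0.56211007×0.20619 = 0.115901
  M+2: 0.56211007×0.79381 + 0.37525986×0.20619 = 0.523583
  M+4: 0.37525986×0.79381 + 0.06263007×0.20619 = 0.310799
  M+6: 0.06263007×0.79381 = 0.049716
Scale to base peak (0.523583) = 100: 22.1 : 100.0 : 59.4 : 9.5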